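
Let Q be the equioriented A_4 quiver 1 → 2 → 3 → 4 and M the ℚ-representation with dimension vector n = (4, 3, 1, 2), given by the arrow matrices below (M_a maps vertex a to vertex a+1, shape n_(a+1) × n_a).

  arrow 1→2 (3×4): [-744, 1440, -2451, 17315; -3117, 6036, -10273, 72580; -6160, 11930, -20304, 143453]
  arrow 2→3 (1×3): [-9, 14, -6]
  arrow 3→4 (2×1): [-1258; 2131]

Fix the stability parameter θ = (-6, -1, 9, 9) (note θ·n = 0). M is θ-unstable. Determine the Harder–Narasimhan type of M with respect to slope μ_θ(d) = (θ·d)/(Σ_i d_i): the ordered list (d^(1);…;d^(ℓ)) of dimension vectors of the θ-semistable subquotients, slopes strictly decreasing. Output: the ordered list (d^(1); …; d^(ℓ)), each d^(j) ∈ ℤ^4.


Interval decomposition of M: I[1,1], I[1,2]^2, I[1,4], I[4,4].
HN type (ℓ=3): μ^(1)=9; μ^(2)=-1; μ^(3)=-6

((0, 0, 1, 2); (0, 3, 0, 0); (4, 0, 0, 0))


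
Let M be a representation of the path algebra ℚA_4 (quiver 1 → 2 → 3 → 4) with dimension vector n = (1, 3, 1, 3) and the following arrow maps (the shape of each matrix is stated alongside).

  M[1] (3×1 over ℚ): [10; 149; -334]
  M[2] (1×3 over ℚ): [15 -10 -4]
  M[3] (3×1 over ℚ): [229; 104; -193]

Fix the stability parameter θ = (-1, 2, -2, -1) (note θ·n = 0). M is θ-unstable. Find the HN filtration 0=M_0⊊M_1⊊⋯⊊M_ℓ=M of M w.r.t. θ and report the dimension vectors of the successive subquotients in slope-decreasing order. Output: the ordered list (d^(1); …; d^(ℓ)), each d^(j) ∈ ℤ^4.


Via rank(M_{q-1}∘⋯∘M_p): M ≅ I[1,4], I[2,2]^2, I[4,4]^2.
μ_θ-semistable layers: μ^(1)=2; μ^(2)=-1/3; μ^(3)=-1

((0, 2, 0, 0); (0, 1, 1, 1); (1, 0, 0, 2))


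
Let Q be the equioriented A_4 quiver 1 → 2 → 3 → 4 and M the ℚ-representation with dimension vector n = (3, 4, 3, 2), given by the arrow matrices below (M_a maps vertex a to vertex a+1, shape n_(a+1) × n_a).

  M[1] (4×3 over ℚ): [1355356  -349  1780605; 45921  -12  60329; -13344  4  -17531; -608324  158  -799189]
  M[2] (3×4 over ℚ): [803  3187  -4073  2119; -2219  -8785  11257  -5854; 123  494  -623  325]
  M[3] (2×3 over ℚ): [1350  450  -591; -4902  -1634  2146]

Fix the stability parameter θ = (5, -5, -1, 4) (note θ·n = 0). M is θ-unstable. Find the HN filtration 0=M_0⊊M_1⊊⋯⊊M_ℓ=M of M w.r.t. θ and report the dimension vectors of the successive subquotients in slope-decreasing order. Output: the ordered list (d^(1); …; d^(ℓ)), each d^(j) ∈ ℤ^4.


Interval decomposition of M: I[1,3], I[1,4]^2, I[2,2].
HN type (ℓ=3): μ^(1)=4; μ^(2)=-1/3; μ^(3)=-5

((0, 0, 0, 2); (3, 3, 3, 0); (0, 1, 0, 0))


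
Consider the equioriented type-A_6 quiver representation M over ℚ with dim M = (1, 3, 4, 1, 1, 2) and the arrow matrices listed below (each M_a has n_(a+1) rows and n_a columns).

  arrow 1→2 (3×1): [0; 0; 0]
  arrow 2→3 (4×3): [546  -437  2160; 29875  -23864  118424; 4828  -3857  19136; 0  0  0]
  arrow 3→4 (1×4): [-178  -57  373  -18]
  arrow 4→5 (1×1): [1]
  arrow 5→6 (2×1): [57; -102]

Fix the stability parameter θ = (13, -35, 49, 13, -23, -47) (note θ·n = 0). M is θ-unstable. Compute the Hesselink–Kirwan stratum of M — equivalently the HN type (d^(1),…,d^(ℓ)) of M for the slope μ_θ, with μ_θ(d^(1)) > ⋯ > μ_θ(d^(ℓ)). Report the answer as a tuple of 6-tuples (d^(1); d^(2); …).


Interval decomposition of M: I[1,1], I[2,2], I[2,3], I[2,6], I[3,3]^2, I[6,6].
HN type (ℓ=5): μ^(1)=49; μ^(2)=13; μ^(3)=-2; μ^(4)=-35; μ^(5)=-47

((0, 0, 3, 0, 0, 0); (1, 0, 0, 0, 0, 0); (0, 0, 1, 1, 1, 1); (0, 3, 0, 0, 0, 0); (0, 0, 0, 0, 0, 1))


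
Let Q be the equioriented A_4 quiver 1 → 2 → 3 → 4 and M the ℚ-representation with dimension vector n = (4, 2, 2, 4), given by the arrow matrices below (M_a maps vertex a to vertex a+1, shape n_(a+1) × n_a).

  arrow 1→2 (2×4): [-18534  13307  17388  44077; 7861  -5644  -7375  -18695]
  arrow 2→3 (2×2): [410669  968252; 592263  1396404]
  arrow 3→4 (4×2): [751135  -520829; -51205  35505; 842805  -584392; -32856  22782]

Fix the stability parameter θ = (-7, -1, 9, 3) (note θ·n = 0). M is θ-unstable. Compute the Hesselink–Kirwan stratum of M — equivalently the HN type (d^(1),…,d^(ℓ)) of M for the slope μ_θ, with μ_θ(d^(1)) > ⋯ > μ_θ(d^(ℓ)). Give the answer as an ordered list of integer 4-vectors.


Via rank(M_{q-1}∘⋯∘M_p): M ≅ I[1,1]^2, I[1,2], I[1,4], I[3,4], I[4,4]^2.
μ_θ-semistable layers: μ^(1)=6; μ^(2)=3; μ^(3)=-1; μ^(4)=-7

((0, 0, 2, 2); (0, 0, 0, 2); (0, 2, 0, 0); (4, 0, 0, 0))


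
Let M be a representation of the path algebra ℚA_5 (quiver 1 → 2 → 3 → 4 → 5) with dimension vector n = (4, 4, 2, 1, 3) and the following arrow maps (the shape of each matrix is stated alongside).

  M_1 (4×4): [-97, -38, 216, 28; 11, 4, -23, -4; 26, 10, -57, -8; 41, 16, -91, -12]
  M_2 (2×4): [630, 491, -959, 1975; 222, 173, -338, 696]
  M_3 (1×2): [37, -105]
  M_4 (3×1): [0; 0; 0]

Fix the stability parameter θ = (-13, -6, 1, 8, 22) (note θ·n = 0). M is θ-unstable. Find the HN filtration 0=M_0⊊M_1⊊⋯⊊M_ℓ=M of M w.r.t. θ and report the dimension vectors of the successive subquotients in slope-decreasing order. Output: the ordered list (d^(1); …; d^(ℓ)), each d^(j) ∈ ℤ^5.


Barcode: M ≅ I[1,1]^2, I[1,3], I[1,4], I[2,2]^2, I[5,5]^3. HN layers by μ_θ (5 steps, strictly decreasing):
  μ^(1)=22; μ^(2)=8; μ^(3)=1; μ^(4)=-6; μ^(5)=-13

((0, 0, 0, 0, 3); (0, 0, 0, 1, 0); (0, 0, 2, 0, 0); (0, 4, 0, 0, 0); (4, 0, 0, 0, 0))


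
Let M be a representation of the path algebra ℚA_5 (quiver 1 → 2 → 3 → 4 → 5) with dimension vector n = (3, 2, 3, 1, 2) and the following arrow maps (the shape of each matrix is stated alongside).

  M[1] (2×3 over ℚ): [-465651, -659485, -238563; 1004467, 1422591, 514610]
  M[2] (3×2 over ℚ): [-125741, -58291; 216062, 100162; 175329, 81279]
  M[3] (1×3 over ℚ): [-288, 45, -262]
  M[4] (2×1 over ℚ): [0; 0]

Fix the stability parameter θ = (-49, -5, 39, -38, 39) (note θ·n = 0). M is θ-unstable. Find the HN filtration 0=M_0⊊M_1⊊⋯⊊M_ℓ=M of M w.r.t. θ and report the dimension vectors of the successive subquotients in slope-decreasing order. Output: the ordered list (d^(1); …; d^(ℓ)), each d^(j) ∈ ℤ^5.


Via rank(M_{q-1}∘⋯∘M_p): M ≅ I[1,1], I[1,2], I[1,3], I[3,3], I[3,4], I[5,5]^2.
μ_θ-semistable layers: μ^(1)=39; μ^(2)=1/2; μ^(3)=-5; μ^(4)=-49

((0, 0, 2, 0, 2); (0, 0, 1, 1, 0); (0, 2, 0, 0, 0); (3, 0, 0, 0, 0))


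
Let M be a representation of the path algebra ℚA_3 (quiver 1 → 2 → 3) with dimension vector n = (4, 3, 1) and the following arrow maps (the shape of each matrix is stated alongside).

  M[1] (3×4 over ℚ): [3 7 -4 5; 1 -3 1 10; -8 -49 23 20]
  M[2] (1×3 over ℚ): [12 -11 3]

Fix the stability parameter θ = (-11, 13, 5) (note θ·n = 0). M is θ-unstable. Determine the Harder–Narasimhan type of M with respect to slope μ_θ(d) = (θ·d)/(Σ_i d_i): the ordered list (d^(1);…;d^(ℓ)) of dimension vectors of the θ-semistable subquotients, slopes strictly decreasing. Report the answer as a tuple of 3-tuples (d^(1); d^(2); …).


Via rank(M_{q-1}∘⋯∘M_p): M ≅ I[1,1], I[1,2]^2, I[1,3].
μ_θ-semistable layers: μ^(1)=13; μ^(2)=9; μ^(3)=-11

((0, 2, 0); (0, 1, 1); (4, 0, 0))


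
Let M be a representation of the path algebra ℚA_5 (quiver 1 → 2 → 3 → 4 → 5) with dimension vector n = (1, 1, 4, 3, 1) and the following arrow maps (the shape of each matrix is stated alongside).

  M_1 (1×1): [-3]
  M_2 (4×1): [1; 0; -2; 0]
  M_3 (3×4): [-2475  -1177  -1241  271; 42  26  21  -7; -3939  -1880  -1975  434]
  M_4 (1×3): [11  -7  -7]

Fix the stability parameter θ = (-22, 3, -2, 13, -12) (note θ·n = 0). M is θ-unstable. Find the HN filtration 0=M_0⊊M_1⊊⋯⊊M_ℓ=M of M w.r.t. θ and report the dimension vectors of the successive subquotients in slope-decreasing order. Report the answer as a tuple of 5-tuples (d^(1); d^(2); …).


Interval decomposition of M: I[1,4], I[3,3], I[3,4], I[3,5].
HN type (ℓ=4): μ^(1)=13; μ^(2)=1/2; μ^(3)=-2; μ^(4)=-22

((0, 0, 0, 2, 0); (0, 1, 1, 1, 1); (0, 0, 3, 0, 0); (1, 0, 0, 0, 0))


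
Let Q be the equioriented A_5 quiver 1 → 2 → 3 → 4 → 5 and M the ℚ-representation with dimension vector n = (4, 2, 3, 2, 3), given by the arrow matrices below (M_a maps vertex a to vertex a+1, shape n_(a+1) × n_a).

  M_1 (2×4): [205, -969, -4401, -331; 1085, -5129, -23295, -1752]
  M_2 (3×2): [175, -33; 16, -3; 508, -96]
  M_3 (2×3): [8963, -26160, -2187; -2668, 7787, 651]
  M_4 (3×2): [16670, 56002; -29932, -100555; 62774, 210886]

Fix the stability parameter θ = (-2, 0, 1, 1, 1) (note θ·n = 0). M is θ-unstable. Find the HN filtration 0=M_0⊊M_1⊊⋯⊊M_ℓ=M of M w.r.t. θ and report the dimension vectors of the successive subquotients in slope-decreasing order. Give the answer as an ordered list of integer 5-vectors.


Via rank(M_{q-1}∘⋯∘M_p): M ≅ I[1,1]^2, I[1,5]^2, I[3,3], I[5,5].
μ_θ-semistable layers: μ^(1)=1; μ^(2)=0; μ^(3)=-2

((0, 0, 3, 2, 3); (0, 2, 0, 0, 0); (4, 0, 0, 0, 0))


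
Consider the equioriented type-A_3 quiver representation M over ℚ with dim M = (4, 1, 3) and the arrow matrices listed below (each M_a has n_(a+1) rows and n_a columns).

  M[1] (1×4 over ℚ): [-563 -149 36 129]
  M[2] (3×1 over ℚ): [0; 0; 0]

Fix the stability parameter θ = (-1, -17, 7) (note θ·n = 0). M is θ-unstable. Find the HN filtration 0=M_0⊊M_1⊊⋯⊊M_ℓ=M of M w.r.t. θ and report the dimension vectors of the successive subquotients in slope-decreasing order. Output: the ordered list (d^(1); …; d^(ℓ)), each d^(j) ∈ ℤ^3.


Interval decomposition of M: I[1,1]^3, I[1,2], I[3,3]^3.
HN type (ℓ=3): μ^(1)=7; μ^(2)=-1; μ^(3)=-9

((0, 0, 3); (3, 0, 0); (1, 1, 0))


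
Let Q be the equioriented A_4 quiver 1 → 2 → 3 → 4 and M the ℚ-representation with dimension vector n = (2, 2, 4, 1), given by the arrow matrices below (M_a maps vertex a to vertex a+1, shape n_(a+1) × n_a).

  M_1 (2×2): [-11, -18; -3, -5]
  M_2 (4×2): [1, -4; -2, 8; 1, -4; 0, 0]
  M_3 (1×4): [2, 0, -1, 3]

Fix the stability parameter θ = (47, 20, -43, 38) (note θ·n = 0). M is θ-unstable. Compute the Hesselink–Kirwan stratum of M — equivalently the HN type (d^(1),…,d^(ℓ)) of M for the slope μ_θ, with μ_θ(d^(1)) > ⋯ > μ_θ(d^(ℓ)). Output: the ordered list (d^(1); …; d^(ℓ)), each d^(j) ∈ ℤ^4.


Via rank(M_{q-1}∘⋯∘M_p): M ≅ I[1,2], I[1,4], I[3,3]^3.
μ_θ-semistable layers: μ^(1)=38; μ^(2)=67/2; μ^(3)=8; μ^(4)=-43

((0, 0, 0, 1); (1, 1, 0, 0); (1, 1, 1, 0); (0, 0, 3, 0))


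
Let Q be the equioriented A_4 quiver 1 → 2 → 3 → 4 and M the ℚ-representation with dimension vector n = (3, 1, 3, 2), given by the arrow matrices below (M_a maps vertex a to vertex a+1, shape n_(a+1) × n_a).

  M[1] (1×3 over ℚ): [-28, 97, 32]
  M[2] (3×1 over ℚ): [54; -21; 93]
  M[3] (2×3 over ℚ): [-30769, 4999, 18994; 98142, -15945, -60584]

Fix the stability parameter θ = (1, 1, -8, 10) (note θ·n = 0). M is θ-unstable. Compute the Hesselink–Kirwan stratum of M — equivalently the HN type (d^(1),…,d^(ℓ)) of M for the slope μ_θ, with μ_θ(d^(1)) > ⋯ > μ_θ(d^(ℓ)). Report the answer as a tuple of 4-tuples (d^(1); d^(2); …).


Barcode: M ≅ I[1,1]^2, I[1,4], I[3,3], I[3,4]. HN layers by μ_θ (4 steps, strictly decreasing):
  μ^(1)=10; μ^(2)=1; μ^(3)=-2; μ^(4)=-8

((0, 0, 0, 2); (2, 0, 0, 0); (1, 1, 1, 0); (0, 0, 2, 0))


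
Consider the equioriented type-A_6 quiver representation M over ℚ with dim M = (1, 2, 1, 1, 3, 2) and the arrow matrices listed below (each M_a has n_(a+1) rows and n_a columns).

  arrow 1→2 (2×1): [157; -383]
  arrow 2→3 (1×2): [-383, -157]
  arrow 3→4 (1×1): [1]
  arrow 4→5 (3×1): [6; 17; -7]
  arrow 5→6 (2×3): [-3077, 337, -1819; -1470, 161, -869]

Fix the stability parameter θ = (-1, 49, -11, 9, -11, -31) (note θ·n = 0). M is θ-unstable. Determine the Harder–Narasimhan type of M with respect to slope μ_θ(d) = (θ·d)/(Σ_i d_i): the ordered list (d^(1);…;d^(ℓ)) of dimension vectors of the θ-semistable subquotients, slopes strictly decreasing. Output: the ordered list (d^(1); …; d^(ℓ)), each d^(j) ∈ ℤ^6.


Barcode: M ≅ I[1,2], I[2,5], I[5,6]^2. HN layers by μ_θ (4 steps, strictly decreasing):
  μ^(1)=49; μ^(2)=9; μ^(3)=-1; μ^(4)=-21

((0, 1, 0, 0, 0, 0); (0, 1, 1, 1, 1, 0); (1, 0, 0, 0, 0, 0); (0, 0, 0, 0, 2, 2))


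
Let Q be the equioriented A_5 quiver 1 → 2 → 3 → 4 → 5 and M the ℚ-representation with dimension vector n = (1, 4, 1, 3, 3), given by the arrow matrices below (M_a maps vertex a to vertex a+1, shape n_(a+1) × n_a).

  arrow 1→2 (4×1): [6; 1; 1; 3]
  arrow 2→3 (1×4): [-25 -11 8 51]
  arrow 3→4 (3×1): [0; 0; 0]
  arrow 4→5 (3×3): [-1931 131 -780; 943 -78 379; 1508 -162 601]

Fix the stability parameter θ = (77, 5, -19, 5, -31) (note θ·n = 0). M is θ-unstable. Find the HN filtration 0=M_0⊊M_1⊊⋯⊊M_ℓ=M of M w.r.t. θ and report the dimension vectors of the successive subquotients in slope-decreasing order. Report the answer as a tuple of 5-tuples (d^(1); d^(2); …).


Barcode: M ≅ I[1,2], I[2,2]^2, I[2,3], I[4,5]^3. HN layers by μ_θ (4 steps, strictly decreasing):
  μ^(1)=41; μ^(2)=5; μ^(3)=-7; μ^(4)=-13

((1, 1, 0, 0, 0); (0, 2, 0, 0, 0); (0, 1, 1, 0, 0); (0, 0, 0, 3, 3))


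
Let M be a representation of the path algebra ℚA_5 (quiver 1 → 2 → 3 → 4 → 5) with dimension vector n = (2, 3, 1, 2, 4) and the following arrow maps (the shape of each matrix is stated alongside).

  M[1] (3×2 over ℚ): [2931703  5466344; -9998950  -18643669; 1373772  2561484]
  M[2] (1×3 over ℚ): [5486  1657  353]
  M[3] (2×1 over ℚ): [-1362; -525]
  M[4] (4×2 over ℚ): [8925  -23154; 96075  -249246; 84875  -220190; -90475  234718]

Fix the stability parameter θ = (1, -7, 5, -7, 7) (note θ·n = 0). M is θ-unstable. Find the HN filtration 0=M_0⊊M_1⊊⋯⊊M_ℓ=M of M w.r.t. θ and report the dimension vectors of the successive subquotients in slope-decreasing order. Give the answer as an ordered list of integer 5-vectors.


Interval decomposition of M: I[1,2], I[1,4], I[2,2], I[4,5], I[5,5]^3.
HN type (ℓ=4): μ^(1)=7; μ^(2)=-1; μ^(3)=-3; μ^(4)=-7

((0, 0, 0, 0, 4); (0, 0, 1, 1, 0); (2, 2, 0, 0, 0); (0, 1, 0, 1, 0))


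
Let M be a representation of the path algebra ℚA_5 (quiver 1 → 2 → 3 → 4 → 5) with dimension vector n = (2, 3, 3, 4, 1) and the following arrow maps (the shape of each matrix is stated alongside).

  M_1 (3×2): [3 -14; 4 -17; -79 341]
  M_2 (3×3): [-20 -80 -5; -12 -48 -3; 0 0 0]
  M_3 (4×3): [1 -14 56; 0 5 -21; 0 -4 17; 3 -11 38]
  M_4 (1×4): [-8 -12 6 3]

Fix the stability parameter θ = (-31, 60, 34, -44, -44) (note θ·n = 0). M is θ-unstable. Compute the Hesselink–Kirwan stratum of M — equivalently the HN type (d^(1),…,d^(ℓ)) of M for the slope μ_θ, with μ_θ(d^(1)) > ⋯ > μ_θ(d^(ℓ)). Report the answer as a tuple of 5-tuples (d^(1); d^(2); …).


Via rank(M_{q-1}∘⋯∘M_p): M ≅ I[1,2], I[1,5], I[2,2], I[3,4]^2, I[4,4].
μ_θ-semistable layers: μ^(1)=60; μ^(2)=3/2; μ^(3)=-5; μ^(4)=-31; μ^(5)=-44

((0, 2, 0, 0, 0); (0, 1, 1, 1, 1); (0, 0, 2, 2, 0); (2, 0, 0, 0, 0); (0, 0, 0, 1, 0))


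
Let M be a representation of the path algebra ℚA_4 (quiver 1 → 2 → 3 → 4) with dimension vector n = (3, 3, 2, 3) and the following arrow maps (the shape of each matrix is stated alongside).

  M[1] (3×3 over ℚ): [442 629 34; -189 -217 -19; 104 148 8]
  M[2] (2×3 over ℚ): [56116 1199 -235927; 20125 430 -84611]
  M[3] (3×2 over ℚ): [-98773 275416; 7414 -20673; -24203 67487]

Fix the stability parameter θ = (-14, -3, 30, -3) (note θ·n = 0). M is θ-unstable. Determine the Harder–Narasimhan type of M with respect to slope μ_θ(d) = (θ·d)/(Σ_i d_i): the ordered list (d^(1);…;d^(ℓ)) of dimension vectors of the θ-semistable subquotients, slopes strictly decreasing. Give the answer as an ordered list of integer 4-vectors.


Interval decomposition of M: I[1,1], I[1,4]^2, I[2,2], I[4,4].
HN type (ℓ=3): μ^(1)=27/2; μ^(2)=-3; μ^(3)=-14

((0, 0, 2, 2); (0, 3, 0, 1); (3, 0, 0, 0))


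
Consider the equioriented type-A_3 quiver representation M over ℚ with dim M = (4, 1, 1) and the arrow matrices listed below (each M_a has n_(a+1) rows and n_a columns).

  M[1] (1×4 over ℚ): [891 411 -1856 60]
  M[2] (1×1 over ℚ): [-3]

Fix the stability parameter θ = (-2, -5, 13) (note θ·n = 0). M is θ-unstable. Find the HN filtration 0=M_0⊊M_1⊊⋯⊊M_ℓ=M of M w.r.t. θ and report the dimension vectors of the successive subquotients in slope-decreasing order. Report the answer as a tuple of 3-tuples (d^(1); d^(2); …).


Via rank(M_{q-1}∘⋯∘M_p): M ≅ I[1,1]^3, I[1,3].
μ_θ-semistable layers: μ^(1)=13; μ^(2)=-2; μ^(3)=-7/2

((0, 0, 1); (3, 0, 0); (1, 1, 0))


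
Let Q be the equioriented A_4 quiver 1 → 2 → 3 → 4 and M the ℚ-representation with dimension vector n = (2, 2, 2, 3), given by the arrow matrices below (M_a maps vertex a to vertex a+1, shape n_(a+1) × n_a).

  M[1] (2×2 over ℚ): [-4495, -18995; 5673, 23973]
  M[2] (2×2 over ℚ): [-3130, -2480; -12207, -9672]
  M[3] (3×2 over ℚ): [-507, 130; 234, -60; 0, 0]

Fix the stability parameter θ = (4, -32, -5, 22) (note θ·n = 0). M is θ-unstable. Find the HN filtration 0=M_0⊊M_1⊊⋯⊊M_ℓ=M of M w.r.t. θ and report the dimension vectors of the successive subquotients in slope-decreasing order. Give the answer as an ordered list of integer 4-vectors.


Via rank(M_{q-1}∘⋯∘M_p): M ≅ I[1,1], I[1,3], I[2,2], I[3,4], I[4,4]^2.
μ_θ-semistable layers: μ^(1)=22; μ^(2)=4; μ^(3)=-5; μ^(4)=-14; μ^(5)=-32

((0, 0, 0, 3); (1, 0, 0, 0); (0, 0, 2, 0); (1, 1, 0, 0); (0, 1, 0, 0))


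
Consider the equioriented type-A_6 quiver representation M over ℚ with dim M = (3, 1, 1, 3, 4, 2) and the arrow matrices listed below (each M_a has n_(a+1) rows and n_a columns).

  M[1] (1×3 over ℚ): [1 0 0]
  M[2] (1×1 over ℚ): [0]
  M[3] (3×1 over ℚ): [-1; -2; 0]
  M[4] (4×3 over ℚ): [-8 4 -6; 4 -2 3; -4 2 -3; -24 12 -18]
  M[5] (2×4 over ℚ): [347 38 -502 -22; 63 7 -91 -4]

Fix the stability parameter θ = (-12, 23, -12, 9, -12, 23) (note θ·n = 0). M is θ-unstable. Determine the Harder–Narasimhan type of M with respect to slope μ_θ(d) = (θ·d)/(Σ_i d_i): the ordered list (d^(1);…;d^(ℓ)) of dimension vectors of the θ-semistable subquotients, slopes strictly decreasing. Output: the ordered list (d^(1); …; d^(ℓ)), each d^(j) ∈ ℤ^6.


Via rank(M_{q-1}∘⋯∘M_p): M ≅ I[1,1]^2, I[1,2], I[3,4], I[4,4], I[4,6], I[5,5]^2, I[5,6].
μ_θ-semistable layers: μ^(1)=23; μ^(2)=9; μ^(3)=-3/2; μ^(4)=-12

((0, 1, 0, 0, 0, 2); (0, 0, 0, 2, 0, 0); (0, 0, 0, 1, 1, 0); (3, 0, 1, 0, 3, 0))


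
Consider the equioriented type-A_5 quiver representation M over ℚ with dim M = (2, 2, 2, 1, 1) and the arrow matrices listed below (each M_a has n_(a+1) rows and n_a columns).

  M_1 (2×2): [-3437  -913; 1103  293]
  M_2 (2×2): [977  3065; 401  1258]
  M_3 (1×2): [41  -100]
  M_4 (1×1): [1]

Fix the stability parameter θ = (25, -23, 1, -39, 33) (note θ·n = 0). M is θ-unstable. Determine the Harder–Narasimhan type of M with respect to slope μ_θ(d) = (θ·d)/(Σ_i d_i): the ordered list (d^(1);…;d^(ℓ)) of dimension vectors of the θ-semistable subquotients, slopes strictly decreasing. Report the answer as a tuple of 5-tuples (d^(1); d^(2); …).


Barcode: M ≅ I[1,3], I[1,5]. HN layers by μ_θ (3 steps, strictly decreasing):
  μ^(1)=33; μ^(2)=1; μ^(3)=-9

((0, 0, 0, 0, 1); (1, 1, 1, 0, 0); (1, 1, 1, 1, 0))


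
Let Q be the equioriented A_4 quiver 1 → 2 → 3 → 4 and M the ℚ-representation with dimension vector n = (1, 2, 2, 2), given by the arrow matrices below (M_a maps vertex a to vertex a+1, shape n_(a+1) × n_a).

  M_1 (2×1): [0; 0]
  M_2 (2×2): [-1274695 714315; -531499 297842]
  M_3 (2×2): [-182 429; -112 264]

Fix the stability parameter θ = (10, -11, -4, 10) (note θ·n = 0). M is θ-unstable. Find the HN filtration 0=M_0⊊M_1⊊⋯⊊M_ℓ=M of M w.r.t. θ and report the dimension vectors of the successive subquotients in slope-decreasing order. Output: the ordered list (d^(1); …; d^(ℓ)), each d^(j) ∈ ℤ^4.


Via rank(M_{q-1}∘⋯∘M_p): M ≅ I[1,1], I[2,3], I[2,4], I[4,4].
μ_θ-semistable layers: μ^(1)=10; μ^(2)=-4; μ^(3)=-11

((1, 0, 0, 2); (0, 0, 2, 0); (0, 2, 0, 0))


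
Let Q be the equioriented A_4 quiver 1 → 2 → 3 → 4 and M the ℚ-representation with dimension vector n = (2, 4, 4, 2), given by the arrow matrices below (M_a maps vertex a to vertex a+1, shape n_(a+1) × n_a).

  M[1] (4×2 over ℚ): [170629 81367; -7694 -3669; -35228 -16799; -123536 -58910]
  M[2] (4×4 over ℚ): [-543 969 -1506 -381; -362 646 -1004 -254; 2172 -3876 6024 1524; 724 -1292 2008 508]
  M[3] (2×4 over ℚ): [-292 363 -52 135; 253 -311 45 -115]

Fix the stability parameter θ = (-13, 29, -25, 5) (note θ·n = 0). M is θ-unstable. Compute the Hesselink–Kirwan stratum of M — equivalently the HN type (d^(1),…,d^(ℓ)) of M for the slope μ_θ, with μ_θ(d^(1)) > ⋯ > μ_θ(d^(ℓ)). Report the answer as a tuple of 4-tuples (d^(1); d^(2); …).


Via rank(M_{q-1}∘⋯∘M_p): M ≅ I[1,2], I[1,4], I[2,2]^2, I[3,3]^2, I[3,4].
μ_θ-semistable layers: μ^(1)=29; μ^(2)=5; μ^(3)=2; μ^(4)=-13; μ^(5)=-25

((0, 3, 0, 0); (0, 0, 0, 2); (0, 1, 1, 0); (2, 0, 0, 0); (0, 0, 3, 0))


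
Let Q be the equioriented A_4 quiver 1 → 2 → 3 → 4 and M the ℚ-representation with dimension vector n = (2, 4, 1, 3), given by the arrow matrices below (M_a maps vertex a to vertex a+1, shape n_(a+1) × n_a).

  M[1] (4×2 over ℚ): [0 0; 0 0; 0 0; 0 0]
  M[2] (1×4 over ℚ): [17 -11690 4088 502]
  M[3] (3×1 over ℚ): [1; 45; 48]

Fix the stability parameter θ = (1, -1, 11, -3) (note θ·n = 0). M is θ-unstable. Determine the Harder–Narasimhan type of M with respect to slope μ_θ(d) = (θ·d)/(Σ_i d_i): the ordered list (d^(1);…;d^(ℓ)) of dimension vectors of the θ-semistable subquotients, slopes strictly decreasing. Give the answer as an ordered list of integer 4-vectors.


Barcode: M ≅ I[1,1]^2, I[2,2]^3, I[2,4], I[4,4]^2. HN layers by μ_θ (4 steps, strictly decreasing):
  μ^(1)=4; μ^(2)=1; μ^(3)=-1; μ^(4)=-3

((0, 0, 1, 1); (2, 0, 0, 0); (0, 4, 0, 0); (0, 0, 0, 2))


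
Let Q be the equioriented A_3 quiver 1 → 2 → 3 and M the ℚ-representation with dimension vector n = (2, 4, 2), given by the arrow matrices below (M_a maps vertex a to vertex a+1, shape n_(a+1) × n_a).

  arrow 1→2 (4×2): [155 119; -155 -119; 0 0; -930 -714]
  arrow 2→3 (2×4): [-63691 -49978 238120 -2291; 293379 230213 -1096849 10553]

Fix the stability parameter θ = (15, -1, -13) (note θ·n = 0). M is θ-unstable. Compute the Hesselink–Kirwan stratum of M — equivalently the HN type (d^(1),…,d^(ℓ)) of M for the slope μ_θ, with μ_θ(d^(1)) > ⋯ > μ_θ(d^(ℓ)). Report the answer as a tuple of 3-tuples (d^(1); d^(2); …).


Interval decomposition of M: I[1,1], I[1,3], I[2,2]^2, I[2,3].
HN type (ℓ=4): μ^(1)=15; μ^(2)=1/3; μ^(3)=-1; μ^(4)=-7

((1, 0, 0); (1, 1, 1); (0, 2, 0); (0, 1, 1))


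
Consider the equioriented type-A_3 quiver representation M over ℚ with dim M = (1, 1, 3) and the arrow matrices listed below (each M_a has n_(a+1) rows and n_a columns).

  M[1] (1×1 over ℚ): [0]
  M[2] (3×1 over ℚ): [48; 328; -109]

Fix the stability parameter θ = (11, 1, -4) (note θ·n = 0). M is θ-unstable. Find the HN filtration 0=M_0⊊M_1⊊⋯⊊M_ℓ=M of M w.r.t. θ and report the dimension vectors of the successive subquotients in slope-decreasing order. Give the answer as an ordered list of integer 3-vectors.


Barcode: M ≅ I[1,1], I[2,3], I[3,3]^2. HN layers by μ_θ (3 steps, strictly decreasing):
  μ^(1)=11; μ^(2)=-3/2; μ^(3)=-4

((1, 0, 0); (0, 1, 1); (0, 0, 2))


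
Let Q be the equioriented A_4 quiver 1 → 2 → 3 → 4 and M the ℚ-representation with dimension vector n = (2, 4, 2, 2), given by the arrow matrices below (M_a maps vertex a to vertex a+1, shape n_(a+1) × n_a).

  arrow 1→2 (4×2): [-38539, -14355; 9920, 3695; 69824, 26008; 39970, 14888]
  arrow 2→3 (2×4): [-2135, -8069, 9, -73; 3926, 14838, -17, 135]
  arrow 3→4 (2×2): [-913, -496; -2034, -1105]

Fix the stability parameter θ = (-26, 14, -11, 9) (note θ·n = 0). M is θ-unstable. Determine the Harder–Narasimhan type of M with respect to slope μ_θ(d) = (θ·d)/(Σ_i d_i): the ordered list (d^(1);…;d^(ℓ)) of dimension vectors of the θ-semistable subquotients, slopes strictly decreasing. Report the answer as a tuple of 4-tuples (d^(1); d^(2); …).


Via rank(M_{q-1}∘⋯∘M_p): M ≅ I[1,2], I[1,4], I[2,2], I[2,4].
μ_θ-semistable layers: μ^(1)=14; μ^(2)=9; μ^(3)=3/2; μ^(4)=-26

((0, 2, 0, 0); (0, 0, 0, 2); (0, 2, 2, 0); (2, 0, 0, 0))


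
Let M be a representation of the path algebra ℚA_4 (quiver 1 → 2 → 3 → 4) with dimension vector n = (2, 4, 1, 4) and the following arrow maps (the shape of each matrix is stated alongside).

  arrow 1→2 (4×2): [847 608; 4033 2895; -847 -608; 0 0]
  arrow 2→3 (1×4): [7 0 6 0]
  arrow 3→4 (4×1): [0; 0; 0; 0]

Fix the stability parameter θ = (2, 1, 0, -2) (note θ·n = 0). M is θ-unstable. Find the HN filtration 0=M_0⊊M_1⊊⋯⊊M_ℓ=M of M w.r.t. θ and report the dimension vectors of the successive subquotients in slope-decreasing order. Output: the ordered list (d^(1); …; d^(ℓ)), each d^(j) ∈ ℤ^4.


Interval decomposition of M: I[1,2], I[1,3], I[2,2]^2, I[4,4]^4.
HN type (ℓ=3): μ^(1)=3/2; μ^(2)=1; μ^(3)=-2

((1, 1, 0, 0); (1, 3, 1, 0); (0, 0, 0, 4))


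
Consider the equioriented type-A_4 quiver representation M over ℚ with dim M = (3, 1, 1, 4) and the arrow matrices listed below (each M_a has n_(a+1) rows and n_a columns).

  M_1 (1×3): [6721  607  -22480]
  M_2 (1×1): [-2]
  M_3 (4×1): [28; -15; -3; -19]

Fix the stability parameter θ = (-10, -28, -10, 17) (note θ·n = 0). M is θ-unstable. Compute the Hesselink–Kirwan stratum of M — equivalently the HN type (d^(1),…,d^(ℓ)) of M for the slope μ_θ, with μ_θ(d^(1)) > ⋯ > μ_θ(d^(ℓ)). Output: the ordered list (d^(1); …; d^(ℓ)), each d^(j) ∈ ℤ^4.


Barcode: M ≅ I[1,1]^2, I[1,4], I[4,4]^3. HN layers by μ_θ (3 steps, strictly decreasing):
  μ^(1)=17; μ^(2)=-10; μ^(3)=-19

((0, 0, 0, 4); (2, 0, 1, 0); (1, 1, 0, 0))


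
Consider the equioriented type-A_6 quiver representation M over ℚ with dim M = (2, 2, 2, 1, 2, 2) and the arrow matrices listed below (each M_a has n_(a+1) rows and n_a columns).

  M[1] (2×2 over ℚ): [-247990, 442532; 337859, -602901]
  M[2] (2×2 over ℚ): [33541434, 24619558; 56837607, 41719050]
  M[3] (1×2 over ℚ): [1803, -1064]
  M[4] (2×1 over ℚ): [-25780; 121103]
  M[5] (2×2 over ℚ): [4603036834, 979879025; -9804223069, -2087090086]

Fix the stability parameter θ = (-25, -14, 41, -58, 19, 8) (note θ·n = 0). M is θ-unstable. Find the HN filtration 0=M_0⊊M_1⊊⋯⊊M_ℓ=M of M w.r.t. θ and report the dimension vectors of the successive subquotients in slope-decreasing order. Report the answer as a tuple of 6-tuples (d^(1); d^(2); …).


Barcode: M ≅ I[1,3], I[1,6], I[5,6]. HN layers by μ_θ (5 steps, strictly decreasing):
  μ^(1)=41; μ^(2)=27/2; μ^(3)=-17/2; μ^(4)=-14; μ^(5)=-25

((0, 0, 1, 0, 0, 0); (0, 0, 0, 0, 2, 2); (0, 0, 1, 1, 0, 0); (0, 2, 0, 0, 0, 0); (2, 0, 0, 0, 0, 0))


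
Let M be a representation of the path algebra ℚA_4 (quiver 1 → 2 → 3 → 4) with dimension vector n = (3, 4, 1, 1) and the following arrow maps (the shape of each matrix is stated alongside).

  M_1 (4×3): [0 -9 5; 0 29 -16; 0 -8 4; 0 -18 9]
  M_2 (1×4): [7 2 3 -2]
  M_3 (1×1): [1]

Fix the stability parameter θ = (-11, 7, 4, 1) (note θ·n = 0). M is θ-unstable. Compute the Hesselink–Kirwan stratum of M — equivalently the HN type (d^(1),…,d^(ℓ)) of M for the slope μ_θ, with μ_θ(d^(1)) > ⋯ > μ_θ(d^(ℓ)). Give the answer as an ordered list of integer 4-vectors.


Via rank(M_{q-1}∘⋯∘M_p): M ≅ I[1,1], I[1,2], I[1,4], I[2,2]^2.
μ_θ-semistable layers: μ^(1)=7; μ^(2)=4; μ^(3)=-11

((0, 3, 0, 0); (0, 1, 1, 1); (3, 0, 0, 0))


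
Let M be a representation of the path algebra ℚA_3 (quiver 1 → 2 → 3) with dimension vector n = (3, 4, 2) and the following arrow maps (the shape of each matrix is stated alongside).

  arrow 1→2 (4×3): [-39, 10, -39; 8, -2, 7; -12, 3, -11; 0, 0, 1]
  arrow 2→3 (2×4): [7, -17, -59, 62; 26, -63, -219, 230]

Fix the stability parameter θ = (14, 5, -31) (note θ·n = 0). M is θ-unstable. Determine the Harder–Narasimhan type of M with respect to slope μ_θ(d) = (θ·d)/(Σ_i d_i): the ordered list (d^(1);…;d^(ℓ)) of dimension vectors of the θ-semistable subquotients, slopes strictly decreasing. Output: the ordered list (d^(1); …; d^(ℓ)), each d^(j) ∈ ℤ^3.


Via rank(M_{q-1}∘⋯∘M_p): M ≅ I[1,2], I[1,3]^2, I[2,2].
μ_θ-semistable layers: μ^(1)=19/2; μ^(2)=5; μ^(3)=-4

((1, 1, 0); (0, 1, 0); (2, 2, 2))


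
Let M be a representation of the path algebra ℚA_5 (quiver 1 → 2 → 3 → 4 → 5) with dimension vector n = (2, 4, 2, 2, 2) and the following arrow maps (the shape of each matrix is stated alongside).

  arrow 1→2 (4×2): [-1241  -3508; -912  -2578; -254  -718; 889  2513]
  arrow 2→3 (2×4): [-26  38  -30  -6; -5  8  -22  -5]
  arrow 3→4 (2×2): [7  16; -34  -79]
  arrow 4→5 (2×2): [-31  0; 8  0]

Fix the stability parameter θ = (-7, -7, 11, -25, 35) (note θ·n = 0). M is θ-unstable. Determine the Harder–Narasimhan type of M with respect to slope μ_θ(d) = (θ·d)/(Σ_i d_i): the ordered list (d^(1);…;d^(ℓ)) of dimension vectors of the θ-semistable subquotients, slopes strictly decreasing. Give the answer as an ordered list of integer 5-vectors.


Interval decomposition of M: I[1,2], I[1,5], I[2,2], I[2,4], I[5,5].
HN type (ℓ=2): μ^(1)=35; μ^(2)=-7

((0, 0, 0, 0, 2); (2, 4, 2, 2, 0))


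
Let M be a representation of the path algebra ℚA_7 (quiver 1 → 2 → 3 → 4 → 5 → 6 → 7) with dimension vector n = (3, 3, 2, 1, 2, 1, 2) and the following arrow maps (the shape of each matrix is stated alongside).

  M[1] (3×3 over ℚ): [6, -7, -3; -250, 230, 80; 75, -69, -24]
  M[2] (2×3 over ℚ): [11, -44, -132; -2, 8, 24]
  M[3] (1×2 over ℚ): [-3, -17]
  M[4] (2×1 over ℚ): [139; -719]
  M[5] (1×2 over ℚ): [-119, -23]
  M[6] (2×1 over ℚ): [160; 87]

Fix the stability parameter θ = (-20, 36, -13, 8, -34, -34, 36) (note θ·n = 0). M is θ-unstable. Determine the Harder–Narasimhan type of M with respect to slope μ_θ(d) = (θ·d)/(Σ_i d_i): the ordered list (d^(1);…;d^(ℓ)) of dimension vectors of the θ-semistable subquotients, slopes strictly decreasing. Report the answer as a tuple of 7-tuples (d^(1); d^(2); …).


Barcode: M ≅ I[1,1], I[1,2], I[1,7], I[2,2], I[3,3], I[5,5], I[7,7]. HN layers by μ_θ (5 steps, strictly decreasing):
  μ^(1)=36; μ^(2)=-37/5; μ^(3)=-13; μ^(4)=-20; μ^(5)=-34

((0, 2, 0, 0, 0, 0, 2); (0, 1, 1, 1, 1, 1, 0); (0, 0, 1, 0, 0, 0, 0); (3, 0, 0, 0, 0, 0, 0); (0, 0, 0, 0, 1, 0, 0))


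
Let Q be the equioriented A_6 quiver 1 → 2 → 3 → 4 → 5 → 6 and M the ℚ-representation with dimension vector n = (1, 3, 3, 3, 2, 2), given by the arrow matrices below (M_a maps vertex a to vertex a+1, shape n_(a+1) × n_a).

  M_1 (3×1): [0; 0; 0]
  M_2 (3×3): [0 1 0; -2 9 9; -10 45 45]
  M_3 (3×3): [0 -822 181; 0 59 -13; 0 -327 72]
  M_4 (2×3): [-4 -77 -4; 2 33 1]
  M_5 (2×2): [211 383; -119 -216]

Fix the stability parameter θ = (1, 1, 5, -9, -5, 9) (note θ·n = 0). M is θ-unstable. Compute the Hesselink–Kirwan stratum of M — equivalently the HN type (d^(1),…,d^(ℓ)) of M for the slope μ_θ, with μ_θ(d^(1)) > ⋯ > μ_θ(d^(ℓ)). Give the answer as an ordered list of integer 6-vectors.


Interval decomposition of M: I[1,1], I[2,2], I[2,3], I[2,6], I[3,6], I[4,4].
HN type (ℓ=6): μ^(1)=9; μ^(2)=5; μ^(3)=1; μ^(4)=-2; μ^(5)=-3; μ^(6)=-9

((0, 0, 0, 0, 0, 2); (0, 0, 1, 0, 0, 0); (1, 2, 0, 0, 0, 0); (0, 1, 1, 1, 1, 0); (0, 0, 1, 1, 1, 0); (0, 0, 0, 1, 0, 0))


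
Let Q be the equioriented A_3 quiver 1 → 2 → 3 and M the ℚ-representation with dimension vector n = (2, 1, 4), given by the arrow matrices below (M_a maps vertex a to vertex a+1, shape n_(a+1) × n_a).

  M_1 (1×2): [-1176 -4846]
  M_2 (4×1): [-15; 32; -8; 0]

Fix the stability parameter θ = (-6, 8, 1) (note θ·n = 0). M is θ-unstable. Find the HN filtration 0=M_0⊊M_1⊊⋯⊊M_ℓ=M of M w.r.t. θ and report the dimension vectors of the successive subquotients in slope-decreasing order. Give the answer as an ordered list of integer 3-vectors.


Barcode: M ≅ I[1,1], I[1,3], I[3,3]^3. HN layers by μ_θ (3 steps, strictly decreasing):
  μ^(1)=9/2; μ^(2)=1; μ^(3)=-6

((0, 1, 1); (0, 0, 3); (2, 0, 0))


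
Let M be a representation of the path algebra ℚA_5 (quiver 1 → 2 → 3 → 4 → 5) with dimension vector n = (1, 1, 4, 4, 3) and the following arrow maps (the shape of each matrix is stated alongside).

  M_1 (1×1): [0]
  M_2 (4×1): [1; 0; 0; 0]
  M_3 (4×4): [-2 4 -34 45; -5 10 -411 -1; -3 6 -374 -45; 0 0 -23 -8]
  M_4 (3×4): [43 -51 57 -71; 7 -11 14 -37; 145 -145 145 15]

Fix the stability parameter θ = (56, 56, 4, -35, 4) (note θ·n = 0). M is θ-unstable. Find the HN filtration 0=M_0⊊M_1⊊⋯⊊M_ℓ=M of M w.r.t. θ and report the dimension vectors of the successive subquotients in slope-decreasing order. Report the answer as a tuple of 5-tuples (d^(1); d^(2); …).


Interval decomposition of M: I[1,1], I[2,5], I[3,3], I[3,4], I[3,5], I[4,4], I[5,5].
HN type (ℓ=5): μ^(1)=56; μ^(2)=29/4; μ^(3)=4; μ^(4)=-31/2; μ^(5)=-35

((1, 0, 0, 0, 0); (0, 1, 1, 1, 1); (0, 0, 1, 0, 2); (0, 0, 2, 2, 0); (0, 0, 0, 1, 0))


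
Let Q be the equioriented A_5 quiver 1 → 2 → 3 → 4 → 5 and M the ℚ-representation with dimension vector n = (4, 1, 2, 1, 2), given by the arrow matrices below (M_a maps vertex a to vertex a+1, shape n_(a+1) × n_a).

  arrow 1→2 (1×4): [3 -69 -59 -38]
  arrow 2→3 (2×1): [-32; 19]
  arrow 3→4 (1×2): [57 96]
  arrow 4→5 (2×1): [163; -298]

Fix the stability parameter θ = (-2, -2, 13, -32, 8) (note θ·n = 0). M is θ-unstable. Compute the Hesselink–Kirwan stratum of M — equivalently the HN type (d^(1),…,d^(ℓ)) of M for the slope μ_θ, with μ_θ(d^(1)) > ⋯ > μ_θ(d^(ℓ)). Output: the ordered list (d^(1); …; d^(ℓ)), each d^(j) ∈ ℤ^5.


Interval decomposition of M: I[1,1]^3, I[1,3], I[3,5], I[5,5].
HN type (ℓ=4): μ^(1)=13; μ^(2)=8; μ^(3)=-2; μ^(4)=-19/2

((0, 0, 1, 0, 0); (0, 0, 0, 0, 2); (4, 1, 0, 0, 0); (0, 0, 1, 1, 0))


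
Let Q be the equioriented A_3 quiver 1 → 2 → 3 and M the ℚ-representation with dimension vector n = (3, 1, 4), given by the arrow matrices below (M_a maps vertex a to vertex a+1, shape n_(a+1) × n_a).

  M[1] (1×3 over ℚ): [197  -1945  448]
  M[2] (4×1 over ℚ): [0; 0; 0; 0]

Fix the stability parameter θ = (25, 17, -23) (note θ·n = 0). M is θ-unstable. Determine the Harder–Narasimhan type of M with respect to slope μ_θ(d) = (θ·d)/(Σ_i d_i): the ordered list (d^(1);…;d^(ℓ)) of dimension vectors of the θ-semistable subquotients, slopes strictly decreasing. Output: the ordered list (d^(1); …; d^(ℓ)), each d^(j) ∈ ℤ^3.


Interval decomposition of M: I[1,1]^2, I[1,2], I[3,3]^4.
HN type (ℓ=3): μ^(1)=25; μ^(2)=21; μ^(3)=-23

((2, 0, 0); (1, 1, 0); (0, 0, 4))


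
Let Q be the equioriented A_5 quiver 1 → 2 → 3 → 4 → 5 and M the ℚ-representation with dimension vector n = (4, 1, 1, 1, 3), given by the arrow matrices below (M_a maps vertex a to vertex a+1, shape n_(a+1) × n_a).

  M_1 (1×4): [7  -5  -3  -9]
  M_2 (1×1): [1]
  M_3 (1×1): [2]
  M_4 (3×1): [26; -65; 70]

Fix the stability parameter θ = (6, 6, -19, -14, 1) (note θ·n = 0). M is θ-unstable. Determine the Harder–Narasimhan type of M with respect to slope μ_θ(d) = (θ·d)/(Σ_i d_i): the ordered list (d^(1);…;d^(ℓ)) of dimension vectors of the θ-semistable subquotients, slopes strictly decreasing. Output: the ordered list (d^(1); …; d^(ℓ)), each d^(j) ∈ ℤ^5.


Barcode: M ≅ I[1,1]^3, I[1,5], I[5,5]^2. HN layers by μ_θ (3 steps, strictly decreasing):
  μ^(1)=6; μ^(2)=1; μ^(3)=-21/4

((3, 0, 0, 0, 0); (0, 0, 0, 0, 3); (1, 1, 1, 1, 0))


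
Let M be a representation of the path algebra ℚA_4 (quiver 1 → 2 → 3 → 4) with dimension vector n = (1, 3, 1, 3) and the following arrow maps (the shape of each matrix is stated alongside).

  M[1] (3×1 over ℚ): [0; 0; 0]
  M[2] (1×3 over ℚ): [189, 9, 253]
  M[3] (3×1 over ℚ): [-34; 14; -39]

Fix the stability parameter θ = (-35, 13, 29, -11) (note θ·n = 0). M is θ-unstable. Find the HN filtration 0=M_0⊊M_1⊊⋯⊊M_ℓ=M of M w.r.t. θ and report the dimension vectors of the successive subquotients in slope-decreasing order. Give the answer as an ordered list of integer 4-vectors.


Interval decomposition of M: I[1,1], I[2,2]^2, I[2,4], I[4,4]^2.
HN type (ℓ=4): μ^(1)=13; μ^(2)=31/3; μ^(3)=-11; μ^(4)=-35

((0, 2, 0, 0); (0, 1, 1, 1); (0, 0, 0, 2); (1, 0, 0, 0))


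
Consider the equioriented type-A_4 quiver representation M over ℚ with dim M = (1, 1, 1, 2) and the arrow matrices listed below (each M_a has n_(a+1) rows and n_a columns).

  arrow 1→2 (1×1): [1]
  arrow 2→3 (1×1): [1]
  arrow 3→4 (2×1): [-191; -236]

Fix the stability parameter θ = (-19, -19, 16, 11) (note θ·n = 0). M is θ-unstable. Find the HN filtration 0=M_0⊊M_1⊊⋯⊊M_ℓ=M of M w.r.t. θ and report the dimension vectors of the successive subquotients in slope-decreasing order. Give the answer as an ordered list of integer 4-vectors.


Via rank(M_{q-1}∘⋯∘M_p): M ≅ I[1,4], I[4,4].
μ_θ-semistable layers: μ^(1)=27/2; μ^(2)=11; μ^(3)=-19

((0, 0, 1, 1); (0, 0, 0, 1); (1, 1, 0, 0))


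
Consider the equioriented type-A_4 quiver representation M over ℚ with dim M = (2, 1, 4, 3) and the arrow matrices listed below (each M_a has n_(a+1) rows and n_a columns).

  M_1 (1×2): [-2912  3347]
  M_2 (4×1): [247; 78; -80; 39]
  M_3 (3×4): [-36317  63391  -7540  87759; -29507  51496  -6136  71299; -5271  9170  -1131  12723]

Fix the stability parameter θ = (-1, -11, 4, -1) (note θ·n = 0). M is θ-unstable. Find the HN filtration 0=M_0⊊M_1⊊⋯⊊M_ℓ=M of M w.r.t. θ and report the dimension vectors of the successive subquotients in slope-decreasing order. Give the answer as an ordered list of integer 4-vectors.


Via rank(M_{q-1}∘⋯∘M_p): M ≅ I[1,1], I[1,3], I[3,4]^3.
μ_θ-semistable layers: μ^(1)=4; μ^(2)=3/2; μ^(3)=-1; μ^(4)=-6

((0, 0, 1, 0); (0, 0, 3, 3); (1, 0, 0, 0); (1, 1, 0, 0))


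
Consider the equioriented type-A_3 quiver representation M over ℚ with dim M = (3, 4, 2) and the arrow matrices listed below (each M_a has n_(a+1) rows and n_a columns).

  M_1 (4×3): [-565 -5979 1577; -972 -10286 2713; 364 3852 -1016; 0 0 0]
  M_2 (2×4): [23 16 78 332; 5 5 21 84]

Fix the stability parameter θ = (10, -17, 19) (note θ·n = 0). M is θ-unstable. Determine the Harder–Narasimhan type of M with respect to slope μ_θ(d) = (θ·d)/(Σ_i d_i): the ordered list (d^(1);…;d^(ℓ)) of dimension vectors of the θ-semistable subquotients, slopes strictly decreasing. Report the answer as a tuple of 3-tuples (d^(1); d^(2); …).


Barcode: M ≅ I[1,1], I[1,3]^2, I[2,2]^2. HN layers by μ_θ (4 steps, strictly decreasing):
  μ^(1)=19; μ^(2)=10; μ^(3)=-7/2; μ^(4)=-17

((0, 0, 2); (1, 0, 0); (2, 2, 0); (0, 2, 0))


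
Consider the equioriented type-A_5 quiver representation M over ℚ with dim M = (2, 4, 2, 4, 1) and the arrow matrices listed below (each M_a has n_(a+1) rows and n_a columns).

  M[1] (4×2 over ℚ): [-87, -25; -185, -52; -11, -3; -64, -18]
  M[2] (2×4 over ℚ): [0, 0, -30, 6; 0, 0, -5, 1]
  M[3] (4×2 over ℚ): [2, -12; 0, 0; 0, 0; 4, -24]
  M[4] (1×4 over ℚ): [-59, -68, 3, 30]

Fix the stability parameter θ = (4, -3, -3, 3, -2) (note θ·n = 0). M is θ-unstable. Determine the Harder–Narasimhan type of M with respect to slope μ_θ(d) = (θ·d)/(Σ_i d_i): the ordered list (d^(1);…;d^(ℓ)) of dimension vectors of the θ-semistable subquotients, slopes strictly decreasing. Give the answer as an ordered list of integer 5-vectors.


Via rank(M_{q-1}∘⋯∘M_p): M ≅ I[1,2], I[1,3], I[2,2]^2, I[3,5], I[4,4]^3.
μ_θ-semistable layers: μ^(1)=3; μ^(2)=1/2; μ^(3)=-2/3; μ^(4)=-3

((0, 0, 0, 3, 0); (1, 1, 0, 1, 1); (1, 1, 1, 0, 0); (0, 2, 1, 0, 0))
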